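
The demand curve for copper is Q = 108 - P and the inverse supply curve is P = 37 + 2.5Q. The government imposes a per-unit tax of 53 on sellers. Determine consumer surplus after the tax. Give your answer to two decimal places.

13.22

Rewriting demand in inverse form: P = 108 - Q.
Pre-tax equilibrium: 108 - Q = 37 + 2.5Q gives Q* = 20.2857, P* = 87.7143.
With the tax, sellers need 53 more per unit: 108 - Q = 37 + 2.5Q + 53, so Q_t = 5.1429. Buyers pay P_b = 102.8571; sellers receive P_s = P_b - 53 = 49.8571.
CS = (1/2)(Q_t)(108 - P_b) = (1/2)(5.1429)(5.1429) = 13.2245.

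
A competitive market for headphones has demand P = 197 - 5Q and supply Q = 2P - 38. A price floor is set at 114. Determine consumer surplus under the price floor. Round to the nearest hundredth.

688.90

Rewriting supply in inverse form: P = 19 + 0.5Q.
Without the control, 197 - 5Q = 19 + 0.5Q so Q* = 32.3636 and P* = 35.1818.
At P = 114, buyers demand (197 - 114)/5 = 16.6 while sellers would supply more, so the quantity traded is 16.6 at price 114.
CS is the triangle under demand above 114: (1/2)(16.6)(197 - 114) = 688.9.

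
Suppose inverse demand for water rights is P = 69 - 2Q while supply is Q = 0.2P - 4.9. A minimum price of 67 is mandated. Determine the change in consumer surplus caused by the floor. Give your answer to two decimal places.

Rewriting supply in inverse form: P = 24.5 + 5Q.
Free-market equilibrium: 69 - 2Q = 24.5 + 5Q gives Q* = 6.3571, P* = 56.2857.
At P = 67, buyers demand (69 - 67)/2 = 1 while sellers would supply more, so the quantity traded is 1 at price 67.
CS goes from (1/2)(6.3571)(12.7143) = 40.4133 to 1 (computed as (69 - 67)(1) - (1/2)(2)(1)^2), a change of -39.4133.

-39.41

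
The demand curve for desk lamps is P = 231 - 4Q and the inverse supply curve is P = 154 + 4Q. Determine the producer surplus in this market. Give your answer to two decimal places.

Set 231 - 4Q = 154 + 4Q, which gives 77 = 8Q, so Q* = 9.625 and P* = 231 - 4(9.625) = 192.5.
Producer surplus is the triangle above supply below P*: (1/2)(9.625)(192.5 - 154) = (1/2)(9.625)(38.5) = 185.2812.

185.28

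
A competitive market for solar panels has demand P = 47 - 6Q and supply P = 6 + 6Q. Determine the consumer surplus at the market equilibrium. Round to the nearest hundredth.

35.02

Set 47 - 6Q = 6 + 6Q, which gives 41 = 12Q, so Q* = 3.4167 and P* = 47 - 6(3.4167) = 26.5.
The demand choke price is 47, so CS = (1/2)(Q*)(47 - P*) = (1/2)(3.4167)(20.5) = 35.0208.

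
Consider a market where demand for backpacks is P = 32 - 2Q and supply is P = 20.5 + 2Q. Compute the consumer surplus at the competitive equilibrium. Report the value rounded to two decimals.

Equilibrium: 32 - 2Q = 20.5 + 2Q, so Q* = 2.875 and P* = 26.25.
CS is the area between the demand curve and P* from 0 to Q*: (1/2)(2.875)(5.75) = 8.2656.

8.27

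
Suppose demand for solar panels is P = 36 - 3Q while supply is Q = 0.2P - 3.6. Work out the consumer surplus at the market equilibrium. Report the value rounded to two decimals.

Rewriting supply in inverse form: P = 18 + 5Q.
Equilibrium: 36 - 3Q = 18 + 5Q, so Q* = 2.25 and P* = 29.25.
CS is the area between the demand curve and P* from 0 to Q*: (1/2)(2.25)(6.75) = 7.5938.

7.59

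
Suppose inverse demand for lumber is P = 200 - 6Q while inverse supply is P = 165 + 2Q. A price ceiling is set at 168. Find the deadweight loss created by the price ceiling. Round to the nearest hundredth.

Without the control, 200 - 6Q = 165 + 2Q so Q* = 4.375 and P* = 173.75.
At P = 168, sellers supply (168 - 165)/2 = 1.5 while buyers want more, so the quantity traded is 1.5 at price 168.
The lost-trades triangle has base Q* - 1.5 = 2.875 and height equal to the gap between the curves at Q = 1.5, which is 191 - 168 = 23. DWL = (1/2)(2.875)(23) = 33.0625.

33.06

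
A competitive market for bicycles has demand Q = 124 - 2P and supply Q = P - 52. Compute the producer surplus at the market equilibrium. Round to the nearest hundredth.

Rewriting demand in inverse form: P = 62 - 0.5Q.
Rewriting supply in inverse form: P = 52 + Q.
Setting demand equal to supply, 10 = 1.5Q, so Q* = 6.6667 and P* = 58.6667.
PS is the area between P* and the supply curve from 0 to Q*: (1/2)(6.6667)(6.6667) = 22.2222.

22.22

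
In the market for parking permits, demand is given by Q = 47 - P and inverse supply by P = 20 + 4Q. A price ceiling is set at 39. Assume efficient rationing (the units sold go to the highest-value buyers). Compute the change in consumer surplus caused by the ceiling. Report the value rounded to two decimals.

Rewriting demand in inverse form: P = 47 - Q.
Free-market equilibrium: 47 - Q = 20 + 4Q gives Q* = 5.4, P* = 41.6.
At the ceiling price 39, quantity supplied is (39 - 20)/4 = 4.75; supply is the short side, so Q = 4.75 trades at P = 39.
CS goes from (1/2)(5.4)(5.4) = 14.58 to 26.7188 (computed as (47 - 39)(4.75) - (1/2)(1)(4.75)^2), a change of 12.1387.

12.14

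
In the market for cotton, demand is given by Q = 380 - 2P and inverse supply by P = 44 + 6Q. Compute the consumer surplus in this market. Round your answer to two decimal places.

Rewriting demand in inverse form: P = 190 - 0.5Q.
Set 190 - 0.5Q = 44 + 6Q, which gives 146 = 6.5Q, so Q* = 22.4615 and P* = 190 - 0.5(22.4615) = 178.7692.
CS is the area between the demand curve and P* from 0 to Q*: (1/2)(22.4615)(11.2308) = 126.1302.

126.13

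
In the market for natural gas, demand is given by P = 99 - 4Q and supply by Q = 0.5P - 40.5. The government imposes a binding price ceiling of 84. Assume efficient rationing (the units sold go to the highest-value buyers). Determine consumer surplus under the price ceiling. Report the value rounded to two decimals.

Rewriting supply in inverse form: P = 81 + 2Q.
Without the control, 99 - 4Q = 81 + 2Q so Q* = 3 and P* = 87.
At P = 84, sellers supply (84 - 81)/2 = 1.5 while buyers want more, so the quantity traded is 1.5 at price 84.
The demand price at Q = 1.5 is 93. CS is the trapezoid between demand and 84 over [0, 1.5]: (1/2)[(99 - 84) + (93 - 84)](1.5) = 18.

18.00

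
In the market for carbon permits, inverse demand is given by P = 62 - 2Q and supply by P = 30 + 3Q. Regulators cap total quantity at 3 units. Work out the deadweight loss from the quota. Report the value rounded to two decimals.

28.90

Without the quota, 62 - 2Q = 30 + 3Q gives Q* = 6.4.
At Q = 3 the demand price is 62 - 2(3) = 56 and the supply price is 30 + 3(3) = 39.
DWL = (1/2)(gap between curves at 3) x (Q* - 3) = (1/2)(17)(3.4) = 28.9.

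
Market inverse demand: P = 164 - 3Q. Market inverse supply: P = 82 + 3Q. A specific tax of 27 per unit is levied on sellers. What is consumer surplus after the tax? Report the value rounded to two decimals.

Pre-tax equilibrium: 164 - 3Q = 82 + 3Q gives Q* = 13.6667, P* = 123.
With the tax, sellers need 27 more per unit: 164 - 3Q = 82 + 3Q + 27, so Q_t = 9.1667. Buyers pay P_b = 136.5; sellers receive P_s = P_b - 27 = 109.5.
CS = (1/2)(Q_t)(164 - P_b) = (1/2)(9.1667)(27.5) = 126.0417.

126.04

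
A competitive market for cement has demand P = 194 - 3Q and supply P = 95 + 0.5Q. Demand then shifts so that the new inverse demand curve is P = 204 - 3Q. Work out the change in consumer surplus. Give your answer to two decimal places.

254.69

Initial equilibrium: Q_0 = 28.2857, P_0 = 109.1429; CS_0 = (1/2)(28.2857)(84.8571) = 1200.1224, PS_0 = (1/2)(28.2857)(14.1429) = 200.0204.
New equilibrium: 204 - 3Q = 95 + 0.5Q gives Q_1 = 31.1429, P_1 = 110.5714; CS_1 = 1454.8163, PS_1 = 242.4694.
Change in consumer surplus = 1454.8163 - 1200.1224 = 254.6939.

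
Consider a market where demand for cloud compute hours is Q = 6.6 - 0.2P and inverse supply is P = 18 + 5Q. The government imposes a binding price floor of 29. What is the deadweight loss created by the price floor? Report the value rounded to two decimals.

Rewriting demand in inverse form: P = 33 - 5Q.
Free-market equilibrium: 33 - 5Q = 18 + 5Q gives Q* = 1.5, P* = 25.5.
At the floor price 29, quantity demanded is (33 - 29)/5 = 0.8; demand is the short side, so Q = 0.8 trades at P = 29.
At Q = 0.8 the demand price is 29 and the supply price is 22. Deadweight loss is the triangle between the curves from 0.8 to 1.5: (1/2)(29 - 22)(1.5 - 0.8) = 2.45.

2.45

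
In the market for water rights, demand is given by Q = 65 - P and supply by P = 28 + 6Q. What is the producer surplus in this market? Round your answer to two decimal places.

83.82

Rewriting demand in inverse form: P = 65 - Q.
Equilibrium: 65 - Q = 28 + 6Q, so Q* = 5.2857 and P* = 59.7143.
The supply curve's price intercept is 28, so PS = (1/2)(Q*)(P* - 28) = (1/2)(5.2857)(31.7143) = 83.8163.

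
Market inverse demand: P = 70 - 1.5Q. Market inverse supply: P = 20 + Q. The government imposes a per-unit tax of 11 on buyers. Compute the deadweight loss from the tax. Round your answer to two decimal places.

24.20

Pre-tax equilibrium: 70 - 1.5Q = 20 + Q gives Q* = 20, P* = 40.
A tax on buyers shifts demand down by 11: (70 - 11) - 1.5Q = 20 + Q, so Q_t = 15.6. Buyers pay P_b = 46.6; sellers receive P_s = P_b - 11 = 35.6.
The welfare triangle lost has base Q* - Q_t = 4.4 and height t = 11, so DWL = (1/2)(4.4)(11) = 24.2.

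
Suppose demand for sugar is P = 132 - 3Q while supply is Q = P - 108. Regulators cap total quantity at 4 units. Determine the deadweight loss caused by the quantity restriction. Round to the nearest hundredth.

8.00

Rewriting supply in inverse form: P = 108 + Q.
Unrestricted equilibrium: Q* = (132 - 108)/(3 + 1) = 6.
At Q = 4 the demand price is 132 - 3(4) = 120 and the supply price is 108 + (4) = 112.
DWL = (1/2)(gap between curves at 4) x (Q* - 4) = (1/2)(8)(2) = 8.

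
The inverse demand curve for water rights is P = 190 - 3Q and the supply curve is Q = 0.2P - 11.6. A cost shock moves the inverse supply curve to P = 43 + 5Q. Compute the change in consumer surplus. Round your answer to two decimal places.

98.09

Rewriting supply in inverse form: P = 58 + 5Q.
Initial equilibrium: Q_0 = 16.5, P_0 = 140.5; CS_0 = (1/2)(16.5)(49.5) = 408.375, PS_0 = (1/2)(16.5)(82.5) = 680.625.
New equilibrium: 190 - 3Q = 43 + 5Q gives Q_1 = 18.375, P_1 = 134.875; CS_1 = 506.4609, PS_1 = 844.1016.
Change in consumer surplus = 506.4609 - 408.375 = 98.0859.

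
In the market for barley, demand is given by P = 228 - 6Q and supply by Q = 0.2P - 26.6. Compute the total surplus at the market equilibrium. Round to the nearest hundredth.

Rewriting supply in inverse form: P = 133 + 5Q.
Set 228 - 6Q = 133 + 5Q, which gives 95 = 11Q, so Q* = 8.6364 and P* = 228 - 6(8.6364) = 176.1818.
CS = (1/2)(8.6364)(51.8182) = 223.7603 and PS = (1/2)(8.6364)(43.1818) = 186.4669, so total surplus = 410.2273.

410.23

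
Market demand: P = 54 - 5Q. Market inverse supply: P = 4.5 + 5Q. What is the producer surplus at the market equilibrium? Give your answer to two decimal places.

61.26

Setting demand equal to supply, 49.5 = 10Q, so Q* = 4.95 and P* = 29.25.
The supply curve's price intercept is 4.5, so PS = (1/2)(Q*)(P* - 4.5) = (1/2)(4.95)(24.75) = 61.2563.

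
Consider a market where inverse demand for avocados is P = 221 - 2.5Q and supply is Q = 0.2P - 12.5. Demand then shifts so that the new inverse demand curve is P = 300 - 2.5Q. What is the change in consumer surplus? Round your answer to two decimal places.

Rewriting supply in inverse form: P = 62.5 + 5Q.
Initial equilibrium: Q_0 = 21.1333, P_0 = 168.1667; CS_0 = (1/2)(21.1333)(52.8333) = 558.2722, PS_0 = (1/2)(21.1333)(105.6667) = 1116.5444.
New equilibrium: 300 - 2.5Q = 62.5 + 5Q gives Q_1 = 31.6667, P_1 = 220.8333; CS_1 = 1253.4722, PS_1 = 2506.9444.
Change in consumer surplus = 1253.4722 - 558.2722 = 695.2.

695.20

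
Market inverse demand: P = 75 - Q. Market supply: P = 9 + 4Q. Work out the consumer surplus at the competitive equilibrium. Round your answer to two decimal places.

87.12

Setting demand equal to supply, 66 = 5Q, so Q* = 13.2 and P* = 61.8.
Consumer surplus is the triangle under demand above P*: (1/2)(13.2)(75 - 61.8) = (1/2)(13.2)(13.2) = 87.12.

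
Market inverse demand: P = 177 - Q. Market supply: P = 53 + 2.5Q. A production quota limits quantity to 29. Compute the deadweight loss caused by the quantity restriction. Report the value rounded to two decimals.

72.32

Without the quota, 177 - Q = 53 + 2.5Q gives Q* = 35.4286.
At Q = 29 the demand price is 177 - (29) = 148 and the supply price is 53 + 2.5(29) = 125.5.
DWL = (1/2)(gap between curves at 29) x (Q* - 29) = (1/2)(22.5)(6.4286) = 72.3214.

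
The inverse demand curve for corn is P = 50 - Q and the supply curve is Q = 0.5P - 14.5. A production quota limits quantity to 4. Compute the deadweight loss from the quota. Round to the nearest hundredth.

13.50

Rewriting supply in inverse form: P = 29 + 2Q.
Unrestricted equilibrium: Q* = (50 - 29)/(1 + 2) = 7.
At Q = 4 the demand price is 50 - (4) = 46 and the supply price is 29 + 2(4) = 37.
Deadweight loss is the triangle between the curves from 4 to 7: (1/2)(46 - 37)(7 - 4) = 13.5.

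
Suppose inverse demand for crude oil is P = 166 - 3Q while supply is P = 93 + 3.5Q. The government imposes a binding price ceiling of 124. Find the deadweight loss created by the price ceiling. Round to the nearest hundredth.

Free-market equilibrium: 166 - 3Q = 93 + 3.5Q gives Q* = 11.2308, P* = 132.3077.
At the ceiling price 124, quantity supplied is (124 - 93)/3.5 = 8.8571; supply is the short side, so Q = 8.8571 trades at P = 124.
The lost-trades triangle has base Q* - 8.8571 = 2.3736 and height equal to the gap between the curves at Q = 8.8571, which is 139.4286 - 124 = 15.4286. DWL = (1/2)(2.3736)(15.4286) = 18.3108.

18.31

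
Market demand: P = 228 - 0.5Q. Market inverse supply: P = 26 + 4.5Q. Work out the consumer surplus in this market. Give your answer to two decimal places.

Setting demand equal to supply, 202 = 5Q, so Q* = 40.4 and P* = 207.8.
CS is the area between the demand curve and P* from 0 to Q*: (1/2)(40.4)(20.2) = 408.04.

408.04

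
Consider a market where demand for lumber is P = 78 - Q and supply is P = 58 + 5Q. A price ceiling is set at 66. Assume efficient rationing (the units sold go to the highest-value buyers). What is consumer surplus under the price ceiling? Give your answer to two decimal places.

17.92

Without the control, 78 - Q = 58 + 5Q so Q* = 3.3333 and P* = 74.6667.
At the ceiling price 66, quantity supplied is (66 - 58)/5 = 1.6; supply is the short side, so Q = 1.6 trades at P = 66.
The demand price at Q = 1.6 is 76.4. CS is the trapezoid between demand and 66 over [0, 1.6]: (1/2)[(78 - 66) + (76.4 - 66)](1.6) = 17.92.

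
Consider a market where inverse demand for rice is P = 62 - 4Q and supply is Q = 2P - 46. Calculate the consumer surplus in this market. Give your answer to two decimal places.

Rewriting supply in inverse form: P = 23 + 0.5Q.
Setting demand equal to supply, 39 = 4.5Q, so Q* = 8.6667 and P* = 27.3333.
The demand choke price is 62, so CS = (1/2)(Q*)(62 - P*) = (1/2)(8.6667)(34.6667) = 150.2222.

150.22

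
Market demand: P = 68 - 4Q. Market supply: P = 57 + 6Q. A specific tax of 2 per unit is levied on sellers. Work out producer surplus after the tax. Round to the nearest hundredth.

Without the tax, 68 - 4Q = 57 + 6Q so Q* = 1.1 and P* = 63.6.
With the tax, sellers need 2 more per unit: 68 - 4Q = 57 + 6Q + 2, so Q_t = 0.9. Buyers pay P_b = 64.4; sellers receive P_s = P_b - 2 = 62.4.
Producer surplus is the triangle above supply below P_s: (1/2)(0.9)(62.4 - 57) = 2.43.

2.43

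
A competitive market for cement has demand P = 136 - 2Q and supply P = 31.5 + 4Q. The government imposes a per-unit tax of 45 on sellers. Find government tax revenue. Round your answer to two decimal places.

Without the tax, 136 - 2Q = 31.5 + 4Q so Q* = 17.4167 and P* = 101.1667.
A tax on sellers shifts supply up by 45: 136 - 2Q = 31.5 + 4Q + 45, so Q_t = 9.9167. Buyers pay P_b = 116.1667; sellers receive P_s = P_b - 45 = 71.1667.
Revenue is the tax times quantity traded: 45 x 9.9167 = 446.25.

446.25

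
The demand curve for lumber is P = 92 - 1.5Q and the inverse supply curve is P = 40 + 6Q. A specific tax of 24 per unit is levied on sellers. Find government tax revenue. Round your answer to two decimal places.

89.60

Without the tax, 92 - 1.5Q = 40 + 6Q so Q* = 6.9333 and P* = 81.6.
A tax on sellers shifts supply up by 24: 92 - 1.5Q = 40 + 6Q + 24, so Q_t = 3.7333. Buyers pay P_b = 86.4; sellers receive P_s = P_b - 24 = 62.4.
Revenue is the tax times quantity traded: 24 x 3.7333 = 89.6.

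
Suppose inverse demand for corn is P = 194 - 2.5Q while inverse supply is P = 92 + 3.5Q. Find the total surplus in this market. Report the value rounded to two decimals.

867.00

Set 194 - 2.5Q = 92 + 3.5Q, which gives 102 = 6Q, so Q* = 17 and P* = 194 - 2.5(17) = 151.5.
CS = (1/2)(17)(42.5) = 361.25 and PS = (1/2)(17)(59.5) = 505.75, so total surplus = 867.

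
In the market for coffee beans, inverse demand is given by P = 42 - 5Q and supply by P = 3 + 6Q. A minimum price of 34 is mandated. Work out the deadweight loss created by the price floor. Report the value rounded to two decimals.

Free-market equilibrium: 42 - 5Q = 3 + 6Q gives Q* = 3.5455, P* = 24.2727.
At the floor price 34, quantity demanded is (42 - 34)/5 = 1.6; demand is the short side, so Q = 1.6 trades at P = 34.
The lost-trades triangle has base Q* - 1.6 = 1.9455 and height equal to the gap between the curves at Q = 1.6, which is 34 - 12.6 = 21.4. DWL = (1/2)(1.9455)(21.4) = 20.8164.

20.82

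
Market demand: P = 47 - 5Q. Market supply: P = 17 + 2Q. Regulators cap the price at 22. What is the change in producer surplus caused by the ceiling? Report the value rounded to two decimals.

Free-market equilibrium: 47 - 5Q = 17 + 2Q gives Q* = 4.2857, P* = 25.5714.
At P = 22, sellers supply (22 - 17)/2 = 2.5 while buyers want more, so the quantity traded is 2.5 at price 22.
PS goes from (1/2)(4.2857)(8.5714) = 18.3673 to 6.25 (computed as (22 - 17)(2.5) - (1/2)(2)(2.5)^2), a change of -12.1173.

-12.12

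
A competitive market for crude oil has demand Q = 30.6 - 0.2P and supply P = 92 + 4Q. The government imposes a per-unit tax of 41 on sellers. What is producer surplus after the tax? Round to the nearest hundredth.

Rewriting demand in inverse form: P = 153 - 5Q.
Pre-tax equilibrium: 153 - 5Q = 92 + 4Q gives Q* = 6.7778, P* = 119.1111.
A tax on sellers shifts supply up by 41: 153 - 5Q = 92 + 4Q + 41, so Q_t = 2.2222. Buyers pay P_b = 141.8889; sellers receive P_s = P_b - 41 = 100.8889.
PS = (1/2)(Q_t)(P_s - 92) = (1/2)(2.2222)(8.8889) = 9.8765.

9.88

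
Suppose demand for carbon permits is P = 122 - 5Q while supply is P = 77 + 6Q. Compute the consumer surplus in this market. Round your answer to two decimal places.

41.84

Set 122 - 5Q = 77 + 6Q, which gives 45 = 11Q, so Q* = 4.0909 and P* = 122 - 5(4.0909) = 101.5455.
The demand choke price is 122, so CS = (1/2)(Q*)(122 - P*) = (1/2)(4.0909)(20.4545) = 41.8388.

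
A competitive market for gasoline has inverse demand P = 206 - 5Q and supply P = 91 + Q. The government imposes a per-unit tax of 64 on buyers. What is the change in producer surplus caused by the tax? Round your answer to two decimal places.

-147.56

Pre-tax equilibrium: 206 - 5Q = 91 + Q gives Q* = 19.1667, P* = 110.1667.
With the tax, buyers' net willingness to pay falls by 64: (206 - 64) - 5Q = 91 + Q, so Q_t = 8.5. Buyers pay P_b = 163.5; sellers receive P_s = P_b - 64 = 99.5.
PS falls from (1/2)(19.1667)(19.1667) = 183.6806 to (1/2)(8.5)(8.5) = 36.125, a change of -147.5556.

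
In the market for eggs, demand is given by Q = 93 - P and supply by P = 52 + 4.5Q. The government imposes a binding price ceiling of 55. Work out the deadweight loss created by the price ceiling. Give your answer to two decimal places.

Rewriting demand in inverse form: P = 93 - Q.
Without the control, 93 - Q = 52 + 4.5Q so Q* = 7.4545 and P* = 85.5455.
At the ceiling price 55, quantity supplied is (55 - 52)/4.5 = 0.6667; supply is the short side, so Q = 0.6667 trades at P = 55.
At Q = 0.6667 the demand price is 92.3333 and the supply price is 55. Deadweight loss is the triangle between the curves from 0.6667 to 7.4545: (1/2)(92.3333 - 55)(7.4545 - 0.6667) = 126.7071.

126.71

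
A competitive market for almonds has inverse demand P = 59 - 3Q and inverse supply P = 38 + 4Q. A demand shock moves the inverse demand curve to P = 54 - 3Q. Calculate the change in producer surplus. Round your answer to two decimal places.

Initial equilibrium: Q_0 = 3, P_0 = 50; CS_0 = (1/2)(3)(9) = 13.5, PS_0 = (1/2)(3)(12) = 18.
New equilibrium: 54 - 3Q = 38 + 4Q gives Q_1 = 2.2857, P_1 = 47.1429; CS_1 = 7.8367, PS_1 = 10.449.
Change in producer surplus = 10.449 - 18 = -7.551.

-7.55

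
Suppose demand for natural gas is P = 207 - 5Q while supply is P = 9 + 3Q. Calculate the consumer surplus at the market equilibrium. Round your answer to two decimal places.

Set 207 - 5Q = 9 + 3Q, which gives 198 = 8Q, so Q* = 24.75 and P* = 207 - 5(24.75) = 83.25.
Consumer surplus is the triangle under demand above P*: (1/2)(24.75)(207 - 83.25) = (1/2)(24.75)(123.75) = 1531.4062.

1531.41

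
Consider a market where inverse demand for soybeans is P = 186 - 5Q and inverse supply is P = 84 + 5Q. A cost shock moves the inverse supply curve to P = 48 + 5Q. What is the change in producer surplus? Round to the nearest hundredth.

Initial equilibrium: Q_0 = 10.2, P_0 = 135; CS_0 = (1/2)(10.2)(51) = 260.1, PS_0 = (1/2)(10.2)(51) = 260.1.
New equilibrium: 186 - 5Q = 48 + 5Q gives Q_1 = 13.8, P_1 = 117; CS_1 = 476.1, PS_1 = 476.1.
Change in producer surplus = 476.1 - 260.1 = 216.

216.00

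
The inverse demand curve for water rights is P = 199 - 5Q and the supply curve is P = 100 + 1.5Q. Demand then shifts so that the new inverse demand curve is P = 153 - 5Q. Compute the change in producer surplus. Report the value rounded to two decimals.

Initial equilibrium: Q_0 = 15.2308, P_0 = 122.8462; CS_0 = (1/2)(15.2308)(76.1538) = 579.9408, PS_0 = (1/2)(15.2308)(22.8462) = 173.9822.
New equilibrium: 153 - 5Q = 100 + 1.5Q gives Q_1 = 8.1538, P_1 = 112.2308; CS_1 = 166.213, PS_1 = 49.8639.
Change in producer surplus = 49.8639 - 173.9822 = -124.1183.

-124.12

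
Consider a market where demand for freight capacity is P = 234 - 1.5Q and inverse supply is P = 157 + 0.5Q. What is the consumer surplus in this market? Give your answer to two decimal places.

1111.69

Equilibrium: 234 - 1.5Q = 157 + 0.5Q, so Q* = 38.5 and P* = 176.25.
The demand choke price is 234, so CS = (1/2)(Q*)(234 - P*) = (1/2)(38.5)(57.75) = 1111.6875.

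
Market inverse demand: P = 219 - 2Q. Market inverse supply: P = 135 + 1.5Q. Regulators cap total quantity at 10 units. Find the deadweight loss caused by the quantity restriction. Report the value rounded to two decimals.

Unrestricted equilibrium: Q* = (219 - 135)/(2 + 1.5) = 24.
At Q = 10 the demand price is 219 - 2(10) = 199 and the supply price is 135 + 1.5(10) = 150.
Deadweight loss is the triangle between the curves from 10 to 24: (1/2)(199 - 150)(24 - 10) = 343.

343.00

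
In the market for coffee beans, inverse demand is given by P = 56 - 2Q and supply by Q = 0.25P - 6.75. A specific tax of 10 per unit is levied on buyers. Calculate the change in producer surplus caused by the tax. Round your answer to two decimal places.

-26.67

Rewriting supply in inverse form: P = 27 + 4Q.
Without the tax, 56 - 2Q = 27 + 4Q so Q* = 4.8333 and P* = 46.3333.
A tax on buyers shifts demand down by 10: (56 - 10) - 2Q = 27 + 4Q, so Q_t = 3.1667. Buyers pay P_b = 49.6667; sellers receive P_s = P_b - 10 = 39.6667.
Producers lose the trapezoid between P_s and P* out to Q_t plus the triangle from Q_t to Q*: change in PS = 20.0556 - 46.7222 = -26.6667.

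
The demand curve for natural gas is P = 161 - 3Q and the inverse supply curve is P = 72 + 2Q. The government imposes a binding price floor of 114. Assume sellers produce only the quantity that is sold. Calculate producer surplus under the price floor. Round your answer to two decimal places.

412.56

Free-market equilibrium: 161 - 3Q = 72 + 2Q gives Q* = 17.8, P* = 107.6.
At the floor price 114, quantity demanded is (161 - 114)/3 = 15.6667; demand is the short side, so Q = 15.6667 trades at P = 114.
The supply price at Q = 15.6667 is 103.3333. PS is the trapezoid between 114 and supply over [0, 15.6667]: (1/2)[(114 - 72) + (114 - 103.3333)](15.6667) = 412.5556.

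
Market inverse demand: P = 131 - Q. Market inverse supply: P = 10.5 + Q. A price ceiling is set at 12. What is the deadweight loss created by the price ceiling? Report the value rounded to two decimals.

Without the control, 131 - Q = 10.5 + Q so Q* = 60.25 and P* = 70.75.
At P = 12, sellers supply (12 - 10.5)/1 = 1.5 while buyers want more, so the quantity traded is 1.5 at price 12.
The lost-trades triangle has base Q* - 1.5 = 58.75 and height equal to the gap between the curves at Q = 1.5, which is 129.5 - 12 = 117.5. DWL = (1/2)(58.75)(117.5) = 3451.5625.

3451.56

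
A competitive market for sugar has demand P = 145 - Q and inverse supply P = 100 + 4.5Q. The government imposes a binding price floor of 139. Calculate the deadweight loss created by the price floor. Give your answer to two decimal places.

13.09

Without the control, 145 - Q = 100 + 4.5Q so Q* = 8.1818 and P* = 136.8182.
At the floor price 139, quantity demanded is (145 - 139)/1 = 6; demand is the short side, so Q = 6 trades at P = 139.
At Q = 6 the demand price is 139 and the supply price is 127. Deadweight loss is the triangle between the curves from 6 to 8.1818: (1/2)(139 - 127)(8.1818 - 6) = 13.0909.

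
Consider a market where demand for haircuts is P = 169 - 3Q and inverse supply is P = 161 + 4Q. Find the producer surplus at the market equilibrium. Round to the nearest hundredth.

2.61

Set 169 - 3Q = 161 + 4Q, which gives 8 = 7Q, so Q* = 1.1429 and P* = 169 - 3(1.1429) = 165.5714.
PS is the area between P* and the supply curve from 0 to Q*: (1/2)(1.1429)(4.5714) = 2.6122.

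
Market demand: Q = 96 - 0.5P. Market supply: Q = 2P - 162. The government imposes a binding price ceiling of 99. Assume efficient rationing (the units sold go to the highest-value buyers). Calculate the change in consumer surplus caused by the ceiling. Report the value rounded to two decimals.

80.64

Rewriting demand in inverse form: P = 192 - 2Q.
Rewriting supply in inverse form: P = 81 + 0.5Q.
Without the control, 192 - 2Q = 81 + 0.5Q so Q* = 44.4 and P* = 103.2.
At the ceiling price 99, quantity supplied is (99 - 81)/0.5 = 36; supply is the short side, so Q = 36 trades at P = 99.
CS goes from (1/2)(44.4)(88.8) = 1971.36 to 2052 (computed as (192 - 99)(36) - (1/2)(2)(36)^2), a change of 80.64.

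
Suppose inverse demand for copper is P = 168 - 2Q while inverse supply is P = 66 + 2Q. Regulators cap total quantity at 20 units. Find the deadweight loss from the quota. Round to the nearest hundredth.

Unrestricted equilibrium: Q* = (168 - 66)/(2 + 2) = 25.5.
At Q = 20 the demand price is 168 - 2(20) = 128 and the supply price is 66 + 2(20) = 106.
DWL = (1/2)(gap between curves at 20) x (Q* - 20) = (1/2)(22)(5.5) = 60.5.

60.50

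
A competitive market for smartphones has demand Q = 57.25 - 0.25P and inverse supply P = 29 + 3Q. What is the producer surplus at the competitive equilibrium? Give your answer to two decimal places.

Rewriting demand in inverse form: P = 229 - 4Q.
Set 229 - 4Q = 29 + 3Q, which gives 200 = 7Q, so Q* = 28.5714 and P* = 229 - 4(28.5714) = 114.7143.
Producer surplus is the triangle above supply below P*: (1/2)(28.5714)(114.7143 - 29) = (1/2)(28.5714)(85.7143) = 1224.4898.

1224.49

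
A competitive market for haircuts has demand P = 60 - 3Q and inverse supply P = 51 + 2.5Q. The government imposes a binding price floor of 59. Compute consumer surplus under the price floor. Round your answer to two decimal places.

Free-market equilibrium: 60 - 3Q = 51 + 2.5Q gives Q* = 1.6364, P* = 55.0909.
At P = 59, buyers demand (60 - 59)/3 = 0.3333 while sellers would supply more, so the quantity traded is 0.3333 at price 59.
CS is the triangle under demand above 59: (1/2)(0.3333)(60 - 59) = 0.1667.

0.17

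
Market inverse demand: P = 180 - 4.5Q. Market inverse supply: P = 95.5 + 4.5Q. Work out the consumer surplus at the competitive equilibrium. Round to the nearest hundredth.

198.34

Setting demand equal to supply, 84.5 = 9Q, so Q* = 9.3889 and P* = 137.75.
CS is the area between the demand curve and P* from 0 to Q*: (1/2)(9.3889)(42.25) = 198.3403.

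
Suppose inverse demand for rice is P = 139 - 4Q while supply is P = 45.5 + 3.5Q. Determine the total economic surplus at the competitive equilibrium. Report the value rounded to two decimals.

Setting demand equal to supply, 93.5 = 7.5Q, so Q* = 12.4667 and P* = 89.1333.
CS = (1/2)(12.4667)(49.8667) = 310.8356 and PS = (1/2)(12.4667)(43.6333) = 271.9811, so total surplus = 582.8167.

582.82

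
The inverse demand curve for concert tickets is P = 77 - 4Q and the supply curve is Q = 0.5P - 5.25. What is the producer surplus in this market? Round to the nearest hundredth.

122.84

Rewriting supply in inverse form: P = 10.5 + 2Q.
Equilibrium: 77 - 4Q = 10.5 + 2Q, so Q* = 11.0833 and P* = 32.6667.
PS is the area between P* and the supply curve from 0 to Q*: (1/2)(11.0833)(22.1667) = 122.8403.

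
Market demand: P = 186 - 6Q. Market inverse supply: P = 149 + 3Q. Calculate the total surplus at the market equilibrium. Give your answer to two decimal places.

76.06

Equilibrium: 186 - 6Q = 149 + 3Q, so Q* = 4.1111 and P* = 161.3333.
CS = (1/2)(4.1111)(24.6667) = 50.7037 and PS = (1/2)(4.1111)(12.3333) = 25.3519, so total surplus = 76.0556.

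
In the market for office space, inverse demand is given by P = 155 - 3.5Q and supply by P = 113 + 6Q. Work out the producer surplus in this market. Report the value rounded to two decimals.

Setting demand equal to supply, 42 = 9.5Q, so Q* = 4.4211 and P* = 139.5263.
Producer surplus is the triangle above supply below P*: (1/2)(4.4211)(139.5263 - 113) = (1/2)(4.4211)(26.5263) = 58.6371.

58.64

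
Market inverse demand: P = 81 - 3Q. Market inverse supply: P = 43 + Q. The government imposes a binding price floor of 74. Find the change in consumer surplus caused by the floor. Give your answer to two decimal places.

-127.21

Free-market equilibrium: 81 - 3Q = 43 + Q gives Q* = 9.5, P* = 52.5.
At the floor price 74, quantity demanded is (81 - 74)/3 = 2.3333; demand is the short side, so Q = 2.3333 trades at P = 74.
CS goes from (1/2)(9.5)(28.5) = 135.375 to 8.1667 (computed as (81 - 74)(2.3333) - (1/2)(3)(2.3333)^2), a change of -127.2083.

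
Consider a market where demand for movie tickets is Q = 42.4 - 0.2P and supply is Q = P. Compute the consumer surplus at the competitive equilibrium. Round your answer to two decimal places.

Rewriting demand in inverse form: P = 212 - 5Q.
Rewriting supply in inverse form: P = Q.
Set 212 - 5Q = Q, which gives 212 = 6Q, so Q* = 35.3333 and P* = 212 - 5(35.3333) = 35.3333.
The demand choke price is 212, so CS = (1/2)(Q*)(212 - P*) = (1/2)(35.3333)(176.6667) = 3121.1111.

3121.11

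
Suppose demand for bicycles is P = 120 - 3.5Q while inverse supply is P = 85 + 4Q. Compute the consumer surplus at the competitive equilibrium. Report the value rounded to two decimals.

38.11

Set 120 - 3.5Q = 85 + 4Q, which gives 35 = 7.5Q, so Q* = 4.6667 and P* = 120 - 3.5(4.6667) = 103.6667.
CS is the area between the demand curve and P* from 0 to Q*: (1/2)(4.6667)(16.3333) = 38.1111.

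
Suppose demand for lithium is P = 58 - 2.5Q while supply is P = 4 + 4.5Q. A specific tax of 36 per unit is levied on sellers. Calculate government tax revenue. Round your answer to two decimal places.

92.57

Pre-tax equilibrium: 58 - 2.5Q = 4 + 4.5Q gives Q* = 7.7143, P* = 38.7143.
With the tax, sellers need 36 more per unit: 58 - 2.5Q = 4 + 4.5Q + 36, so Q_t = 2.5714. Buyers pay P_b = 51.5714; sellers receive P_s = P_b - 36 = 15.5714.
Tax revenue = t x Q_t = 36 x 2.5714 = 92.5714.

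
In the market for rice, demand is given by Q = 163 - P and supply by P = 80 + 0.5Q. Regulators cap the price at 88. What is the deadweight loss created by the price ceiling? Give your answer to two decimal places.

Rewriting demand in inverse form: P = 163 - Q.
Free-market equilibrium: 163 - Q = 80 + 0.5Q gives Q* = 55.3333, P* = 107.6667.
At P = 88, sellers supply (88 - 80)/0.5 = 16 while buyers want more, so the quantity traded is 16 at price 88.
The lost-trades triangle has base Q* - 16 = 39.3333 and height equal to the gap between the curves at Q = 16, which is 147 - 88 = 59. DWL = (1/2)(39.3333)(59) = 1160.3333.

1160.33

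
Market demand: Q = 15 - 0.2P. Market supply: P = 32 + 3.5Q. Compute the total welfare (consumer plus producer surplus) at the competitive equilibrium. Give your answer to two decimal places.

108.76

Rewriting demand in inverse form: P = 75 - 5Q.
Setting demand equal to supply, 43 = 8.5Q, so Q* = 5.0588 and P* = 49.7059.
Total surplus is the full triangle between the curves from 0 to Q*: (1/2)(5.0588)(75 - 32) = 108.7647.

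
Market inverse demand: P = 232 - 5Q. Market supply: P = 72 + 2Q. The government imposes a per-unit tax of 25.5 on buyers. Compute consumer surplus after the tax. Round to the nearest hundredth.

Without the tax, 232 - 5Q = 72 + 2Q so Q* = 22.8571 and P* = 117.7143.
A tax on buyers shifts demand down by 25.5: (232 - 25.5) - 5Q = 72 + 2Q, so Q_t = 19.2143. Buyers pay P_b = 135.9286; sellers receive P_s = P_b - 25.5 = 110.4286.
Consumer surplus is the triangle under demand above P_b: (1/2)(19.2143)(232 - 135.9286) = 922.9719.

922.97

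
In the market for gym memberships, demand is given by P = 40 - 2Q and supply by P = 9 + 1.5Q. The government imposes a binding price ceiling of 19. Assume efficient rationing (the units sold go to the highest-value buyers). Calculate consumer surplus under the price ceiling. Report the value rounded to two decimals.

95.56

Free-market equilibrium: 40 - 2Q = 9 + 1.5Q gives Q* = 8.8571, P* = 22.2857.
At the ceiling price 19, quantity supplied is (19 - 9)/1.5 = 6.6667; supply is the short side, so Q = 6.6667 trades at P = 19.
The demand price at Q = 6.6667 is 26.6667. CS is the trapezoid between demand and 19 over [0, 6.6667]: (1/2)[(40 - 19) + (26.6667 - 19)](6.6667) = 95.5556.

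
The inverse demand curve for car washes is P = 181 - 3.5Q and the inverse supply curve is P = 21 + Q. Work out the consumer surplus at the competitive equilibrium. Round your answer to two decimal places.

2212.35

Setting demand equal to supply, 160 = 4.5Q, so Q* = 35.5556 and P* = 56.5556.
The demand choke price is 181, so CS = (1/2)(Q*)(181 - P*) = (1/2)(35.5556)(124.4444) = 2212.3457.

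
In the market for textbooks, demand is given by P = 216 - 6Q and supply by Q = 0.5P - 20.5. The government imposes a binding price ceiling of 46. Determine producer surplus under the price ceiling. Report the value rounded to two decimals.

6.25

Rewriting supply in inverse form: P = 41 + 2Q.
Without the control, 216 - 6Q = 41 + 2Q so Q* = 21.875 and P* = 84.75.
At the ceiling price 46, quantity supplied is (46 - 41)/2 = 2.5; supply is the short side, so Q = 2.5 trades at P = 46.
PS is the triangle above supply below 46: (1/2)(2.5)(46 - 41) = 6.25.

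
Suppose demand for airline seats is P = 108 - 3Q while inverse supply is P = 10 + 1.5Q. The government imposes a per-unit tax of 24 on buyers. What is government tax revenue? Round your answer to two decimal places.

Pre-tax equilibrium: 108 - 3Q = 10 + 1.5Q gives Q* = 21.7778, P* = 42.6667.
A tax on buyers shifts demand down by 24: (108 - 24) - 3Q = 10 + 1.5Q, so Q_t = 16.4444. Buyers pay P_b = 58.6667; sellers receive P_s = P_b - 24 = 34.6667.
Revenue is the tax times quantity traded: 24 x 16.4444 = 394.6667.

394.67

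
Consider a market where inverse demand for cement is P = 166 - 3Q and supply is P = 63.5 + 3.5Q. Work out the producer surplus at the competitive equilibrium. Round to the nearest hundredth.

435.17

Set 166 - 3Q = 63.5 + 3.5Q, which gives 102.5 = 6.5Q, so Q* = 15.7692 and P* = 166 - 3(15.7692) = 118.6923.
PS is the area between P* and the supply curve from 0 to Q*: (1/2)(15.7692)(55.1923) = 435.1701.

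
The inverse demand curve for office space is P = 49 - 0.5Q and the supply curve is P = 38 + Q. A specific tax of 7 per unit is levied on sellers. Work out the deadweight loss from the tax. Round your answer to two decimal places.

16.33

Without the tax, 49 - 0.5Q = 38 + Q so Q* = 7.3333 and P* = 45.3333.
A tax on sellers shifts supply up by 7: 49 - 0.5Q = 38 + Q + 7, so Q_t = 2.6667. Buyers pay P_b = 47.6667; sellers receive P_s = P_b - 7 = 40.6667.
Deadweight loss is the triangle between the curves from Q_t to Q*: (1/2)(7.3333 - 2.6667)(7) = 16.3333.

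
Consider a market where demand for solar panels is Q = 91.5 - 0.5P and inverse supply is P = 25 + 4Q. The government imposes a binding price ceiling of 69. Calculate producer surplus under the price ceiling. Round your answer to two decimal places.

Rewriting demand in inverse form: P = 183 - 2Q.
Free-market equilibrium: 183 - 2Q = 25 + 4Q gives Q* = 26.3333, P* = 130.3333.
At P = 69, sellers supply (69 - 25)/4 = 11 while buyers want more, so the quantity traded is 11 at price 69.
PS is the triangle above supply below 69: (1/2)(11)(69 - 25) = 242.

242.00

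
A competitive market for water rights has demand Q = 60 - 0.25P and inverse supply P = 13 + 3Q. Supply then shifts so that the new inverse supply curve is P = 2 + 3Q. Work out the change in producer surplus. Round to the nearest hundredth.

156.58

Rewriting demand in inverse form: P = 240 - 4Q.
Initial equilibrium: Q_0 = 32.4286, P_0 = 110.2857; CS_0 = (1/2)(32.4286)(129.7143) = 2103.2245, PS_0 = (1/2)(32.4286)(97.2857) = 1577.4184.
New equilibrium: 240 - 4Q = 2 + 3Q gives Q_1 = 34, P_1 = 104; CS_1 = 2312, PS_1 = 1734.
Change in producer surplus = 1734 - 1577.4184 = 156.5816.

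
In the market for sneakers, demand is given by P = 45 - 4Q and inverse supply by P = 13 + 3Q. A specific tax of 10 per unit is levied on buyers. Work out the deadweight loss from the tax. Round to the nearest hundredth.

Pre-tax equilibrium: 45 - 4Q = 13 + 3Q gives Q* = 4.5714, P* = 26.7143.
A tax on buyers shifts demand down by 10: (45 - 10) - 4Q = 13 + 3Q, so Q_t = 3.1429. Buyers pay P_b = 32.4286; sellers receive P_s = P_b - 10 = 22.4286.
Deadweight loss is the triangle between the curves from Q_t to Q*: (1/2)(4.5714 - 3.1429)(10) = 7.1429.

7.14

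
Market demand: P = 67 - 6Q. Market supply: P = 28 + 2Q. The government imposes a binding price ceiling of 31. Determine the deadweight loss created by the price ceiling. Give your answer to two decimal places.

Free-market equilibrium: 67 - 6Q = 28 + 2Q gives Q* = 4.875, P* = 37.75.
At the ceiling price 31, quantity supplied is (31 - 28)/2 = 1.5; supply is the short side, so Q = 1.5 trades at P = 31.
At Q = 1.5 the demand price is 58 and the supply price is 31. Deadweight loss is the triangle between the curves from 1.5 to 4.875: (1/2)(58 - 31)(4.875 - 1.5) = 45.5625.

45.56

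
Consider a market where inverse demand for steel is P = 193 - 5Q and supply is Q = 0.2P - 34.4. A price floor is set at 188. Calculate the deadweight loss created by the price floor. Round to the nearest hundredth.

6.05

Rewriting supply in inverse form: P = 172 + 5Q.
Without the control, 193 - 5Q = 172 + 5Q so Q* = 2.1 and P* = 182.5.
At the floor price 188, quantity demanded is (193 - 188)/5 = 1; demand is the short side, so Q = 1 trades at P = 188.
The lost-trades triangle has base Q* - 1 = 1.1 and height equal to the gap between the curves at Q = 1, which is 188 - 177 = 11. DWL = (1/2)(1.1)(11) = 6.05.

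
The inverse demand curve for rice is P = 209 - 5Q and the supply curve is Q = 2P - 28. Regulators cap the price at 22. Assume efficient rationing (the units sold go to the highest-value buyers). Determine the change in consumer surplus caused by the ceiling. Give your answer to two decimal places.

-790.56

Rewriting supply in inverse form: P = 14 + 0.5Q.
Without the control, 209 - 5Q = 14 + 0.5Q so Q* = 35.4545 and P* = 31.7273.
At the ceiling price 22, quantity supplied is (22 - 14)/0.5 = 16; supply is the short side, so Q = 16 trades at P = 22.
CS goes from (1/2)(35.4545)(177.2727) = 3142.562 to 2352 (computed as (209 - 22)(16) - (1/2)(5)(16)^2), a change of -790.562.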